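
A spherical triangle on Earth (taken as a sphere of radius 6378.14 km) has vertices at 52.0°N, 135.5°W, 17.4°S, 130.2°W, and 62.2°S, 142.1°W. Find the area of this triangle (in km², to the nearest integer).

6454958 km²

Side lengths (central angles): a = 0.7954, b = 1.9953, c = 1.2139 rad; semiperimeter s = 2.0023.
By l'Huilier's theorem, tan(E/4) = √[tan(s/2) tan((s−a)/2) tan((s−b)/2) tan((s−c)/2)], giving spherical excess E = 0.1587 rad.
Area = E·R² = 0.1587 × (6378.14)² ≈ 6454958 km².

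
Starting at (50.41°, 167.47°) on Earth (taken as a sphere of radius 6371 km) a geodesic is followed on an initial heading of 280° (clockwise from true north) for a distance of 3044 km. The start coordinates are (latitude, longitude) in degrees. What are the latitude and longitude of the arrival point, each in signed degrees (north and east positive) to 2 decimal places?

47.32°, 125.55°

Angular distance δ = d/R = 3044/6371 = 0.47779 rad; initial bearing θ = 4.8869 rad.
sin φ₂ = sin φ₁ cos δ + cos φ₁ sin δ cos θ = (0.7706)(0.8880) + (0.6373)(0.4598)(0.1736) = 0.7352, so φ₂ = 47.32°.
Δλ = atan2(sin θ sin δ cos φ₁, cos δ − sin φ₁ sin φ₂) = atan2(-0.2886, 0.3214) = -41.917°.
λ₂ = 167.470° − 41.917° = 125.55°.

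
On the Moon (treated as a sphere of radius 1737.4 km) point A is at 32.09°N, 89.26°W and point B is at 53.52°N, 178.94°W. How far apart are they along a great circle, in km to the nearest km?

1957 km

With latitudes φ₁ = 32.090°, φ₂ = 53.520° and longitude difference Δλ = -89.680°:
cos c = sin φ₁ sin φ₂ + cos φ₁ cos φ₂ cos Δλ = (0.5313)(0.8041) + (0.8472)(0.5945)(0.0056) = 0.42997,
so c = arccos(0.42997) = 1.12633 rad.
Distance = R·c = 1737.4 × 1.1263 ≈ 1957 km.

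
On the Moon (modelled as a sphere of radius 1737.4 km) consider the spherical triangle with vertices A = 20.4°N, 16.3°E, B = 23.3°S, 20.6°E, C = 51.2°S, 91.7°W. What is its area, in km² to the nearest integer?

1960081 km²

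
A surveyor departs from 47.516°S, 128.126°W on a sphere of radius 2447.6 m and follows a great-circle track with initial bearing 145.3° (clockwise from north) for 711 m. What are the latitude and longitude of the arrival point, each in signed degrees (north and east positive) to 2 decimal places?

-59.95°, -109.12°

Angular distance δ = d/R = 711/2447.6 = 0.29049 rad; initial bearing θ = 2.5360 rad.
sin φ₂ = sin φ₁ cos δ + cos φ₁ sin δ cos θ = (-0.7375)(0.9581) + (0.6754)(0.2864)(-0.8221) = -0.8656, so φ₂ = -59.95°.
Δλ = atan2(sin θ sin δ cos φ₁, cos δ − sin φ₁ sin φ₂) = atan2(0.1101, 0.3197) = 19.004°.
λ₂ = -128.126° + 19.004° = -109.12°.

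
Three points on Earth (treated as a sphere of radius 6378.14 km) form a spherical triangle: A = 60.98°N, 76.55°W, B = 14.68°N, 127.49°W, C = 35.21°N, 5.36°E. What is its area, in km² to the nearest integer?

9471933 km²

Side lengths (central angles): a = 1.9730, b = 0.9765, c = 1.0271 rad; semiperimeter s = 1.9882.
By l'Huilier's theorem, tan(E/4) = √[tan(s/2) tan((s−a)/2) tan((s−b)/2) tan((s−c)/2)], giving spherical excess E = 0.2328 rad.
Area = E·R² = 0.2328 × (6378.14)² ≈ 9471933 km².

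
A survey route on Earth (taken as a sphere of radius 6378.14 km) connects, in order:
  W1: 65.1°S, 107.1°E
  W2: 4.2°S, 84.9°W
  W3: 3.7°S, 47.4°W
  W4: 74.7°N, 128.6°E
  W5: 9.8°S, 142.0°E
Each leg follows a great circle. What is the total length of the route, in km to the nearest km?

Leg W1→W2: central angle 1.9223 rad, distance 12260.6 km.
Leg W2→W3: central angle 0.6529 rad, distance 4164.6 km.
Leg W3→W4: central angle 1.9017 rad, distance 12129.5 km.
Leg W4→W5: central angle 1.4819 rad, distance 9451.8 km.
Total: 12260.6 + 4164.6 + 12129.5 + 9451.8 ≈ 38007 km.

38007 km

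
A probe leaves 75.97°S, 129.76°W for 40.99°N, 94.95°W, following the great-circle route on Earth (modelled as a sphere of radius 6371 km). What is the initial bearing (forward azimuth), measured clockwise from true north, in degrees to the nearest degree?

30°

With φ₁ = -1.3259, φ₂ = 0.7154, Δλ = 0.6075 rad, the forward-azimuth formula gives
θ = atan2( sin Δλ cos φ₂ , cos φ₁ sin φ₂ − sin φ₁ cos φ₂ cos Δλ ) = atan2(0.4309, 0.7603) = 29.54°.
So the initial bearing is 30°.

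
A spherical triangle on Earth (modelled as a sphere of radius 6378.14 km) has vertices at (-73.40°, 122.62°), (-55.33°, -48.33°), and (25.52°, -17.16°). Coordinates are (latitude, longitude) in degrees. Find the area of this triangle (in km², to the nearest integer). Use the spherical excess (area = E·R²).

Side lengths (central angles): a = 1.4858, b = 2.2265, c = 0.8922 rad; semiperimeter s = 2.3023.
By l'Huilier's theorem, tan(E/4) = √[tan(s/2) tan((s−a)/2) tan((s−b)/2) tan((s−c)/2)], giving spherical excess E = 0.7000 rad.
Area = E·R² = 0.7000 × (6378.14)² ≈ 28475378 km².

28475378 km²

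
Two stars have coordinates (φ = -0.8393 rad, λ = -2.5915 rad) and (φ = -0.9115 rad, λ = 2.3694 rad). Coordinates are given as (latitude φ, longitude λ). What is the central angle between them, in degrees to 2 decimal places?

Let φ₁ = -0.8393 rad, φ₂ = -0.9115 rad, and Δλ = -1.3223 rad.
Haversine: a = sin²(Δφ/2) + cos φ₁ cos φ₂ sin²(Δλ/2) = 0.0013 + (0.6680)(0.6126)(0.3770) = 0.15557.
Central angle c = 2·arcsin(√a) = 0.81089 rad.
So the angular separation is 46.46°.

46.46°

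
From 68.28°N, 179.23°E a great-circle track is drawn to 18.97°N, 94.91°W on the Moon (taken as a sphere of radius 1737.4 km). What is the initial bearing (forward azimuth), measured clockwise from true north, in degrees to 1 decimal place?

86.5°

With φ₁ = 1.1917, φ₂ = 0.3311, Δλ = 1.4985 rad, the forward-azimuth formula gives
θ = atan2( sin Δλ cos φ₂ , cos φ₁ sin φ₂ − sin φ₁ cos φ₂ cos Δλ ) = atan2(0.9432, 0.0569) = 86.55°.
So the initial bearing is 86.5°.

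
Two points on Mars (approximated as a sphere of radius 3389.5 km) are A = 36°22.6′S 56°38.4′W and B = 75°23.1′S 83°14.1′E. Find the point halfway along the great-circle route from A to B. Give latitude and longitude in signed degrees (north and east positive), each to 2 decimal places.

The central angle between A and B is δ = 1.1389 rad.
With f = 0.5, the slerp weights are sin((1−f)δ)/sin δ = 0.5937 and sin(fδ)/sin δ = 0.5937.
Weighted sum of the unit vectors: (0.5937)·(0.4427,-0.6725,-0.5931) + (0.5937)·(0.0297,0.2506,-0.9676) = (0.2805, -0.2505, -0.9266).
Converting back: φ = atan2(z, √(x²+y²)) = -67.91°, λ = atan2(y, x) = -41.76°.

-67.91°, -41.76°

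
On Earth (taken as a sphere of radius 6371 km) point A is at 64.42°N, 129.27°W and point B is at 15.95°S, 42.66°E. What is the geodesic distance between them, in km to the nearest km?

14591 km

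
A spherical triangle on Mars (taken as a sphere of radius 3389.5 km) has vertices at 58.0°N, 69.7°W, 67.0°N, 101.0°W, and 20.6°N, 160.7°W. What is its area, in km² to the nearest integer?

1256863 km²

Side lengths (central angles): a = 1.0375, b = 1.2769, c = 0.2924 rad; semiperimeter s = 1.3034.
By l'Huilier's theorem, tan(E/4) = √[tan(s/2) tan((s−a)/2) tan((s−b)/2) tan((s−c)/2)], giving spherical excess E = 0.1094 rad.
Area = E·R² = 0.1094 × (3389.5)² ≈ 1256863 km².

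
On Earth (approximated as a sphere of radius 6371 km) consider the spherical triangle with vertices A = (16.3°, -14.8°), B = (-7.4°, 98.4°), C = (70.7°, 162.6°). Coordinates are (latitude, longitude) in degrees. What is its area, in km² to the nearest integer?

Side lengths (central angles): a = 1.5497, b = 1.6228, c = 1.9945 rad; semiperimeter s = 2.5835.
By l'Huilier's theorem, tan(E/4) = √[tan(s/2) tan((s−a)/2) tan((s−b)/2) tan((s−c)/2)], giving spherical excess E = 2.0419 rad.
Area = E·R² = 2.0419 × (6371)² ≈ 82878149 km².

82878149 km²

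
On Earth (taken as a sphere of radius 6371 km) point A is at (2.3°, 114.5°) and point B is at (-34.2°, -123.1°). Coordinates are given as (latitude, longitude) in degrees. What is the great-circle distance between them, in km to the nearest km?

With latitudes φ₁ = 2.300°, φ₂ = -34.200° and longitude difference Δλ = 122.400°:
cos c = sin φ₁ sin φ₂ + cos φ₁ cos φ₂ cos Δλ = (0.0401)(-0.5621) + (0.9992)(0.8271)(-0.5358) = -0.46537,
so c = arccos(-0.46537) = 2.05485 rad.
Distance = R·c = 6371 × 2.0549 ≈ 13091 km.

13091 km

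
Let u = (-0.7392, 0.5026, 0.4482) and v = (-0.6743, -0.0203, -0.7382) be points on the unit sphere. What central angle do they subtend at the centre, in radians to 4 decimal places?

u·v = 0.1574; |u| = 1.0000, |v| = 1.0000.
cos θ = (u·v)/(|u||v|) = 0.1574, so θ = 1.4128 rad.

1.4128 rad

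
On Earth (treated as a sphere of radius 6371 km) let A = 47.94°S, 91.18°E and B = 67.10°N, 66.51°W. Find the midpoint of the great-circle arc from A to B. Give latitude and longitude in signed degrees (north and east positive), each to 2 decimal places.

27.50°, 65.70°

Central angle δ = 2.7521 rad. Interpolating on the sphere with fraction f = 0.5:
P = [sin((1−f)δ)·A + sin(fδ)·B] / sin δ = 2.5836·A + 2.5836·B in Cartesian coordinates,
giving P = (0.3651, 0.8084, 0.4618), i.e. latitude 27.50°, longitude 65.70°.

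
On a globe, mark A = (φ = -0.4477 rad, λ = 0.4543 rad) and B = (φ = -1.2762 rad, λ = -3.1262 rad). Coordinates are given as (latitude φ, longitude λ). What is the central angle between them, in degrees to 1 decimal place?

In radians: φ₁ = -0.4477, φ₂ = -1.2762, Δλ = 154.852° = 2.7027 rad.
Haversine: a = sin²(Δφ/2) + cos φ₁ cos φ₂ sin²(Δλ/2) = 0.1620 + (0.9014)(0.2904)(0.9526) = 0.41134.
Central angle c = 2·arcsin(√a) = 1.39254 rad.
So the angular separation is 79.8°.

79.8°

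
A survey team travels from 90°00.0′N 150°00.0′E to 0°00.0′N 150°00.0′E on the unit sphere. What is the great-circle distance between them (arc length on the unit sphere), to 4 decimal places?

1.5708

In radians: φ₁ = 1.5708, φ₂ = 0.0000, Δλ = 0.000° = 0.0000 rad.
Haversine: a = sin²(Δφ/2) + cos φ₁ cos φ₂ sin²(Δλ/2) = 0.5000 + (0.0000)(1.0000)(0.0000) = 0.50000.
Central angle c = 2·arcsin(√a) = 1.57080 rad.
On the unit sphere the arc length equals the central angle: 1.5708.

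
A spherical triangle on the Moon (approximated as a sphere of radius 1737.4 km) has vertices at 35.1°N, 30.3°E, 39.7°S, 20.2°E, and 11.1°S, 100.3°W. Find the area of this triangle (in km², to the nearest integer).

Side lengths (central angles): a = 1.8340, b = 2.2564, c = 1.3156 rad; semiperimeter s = 2.7030.
By l'Huilier's theorem, tan(E/4) = √[tan(s/2) tan((s−a)/2) tan((s−b)/2) tan((s−c)/2)], giving spherical excess E = 2.2404 rad.
Area = E·R² = 2.2404 × (1737.4)² ≈ 6762898 km².

6762898 km²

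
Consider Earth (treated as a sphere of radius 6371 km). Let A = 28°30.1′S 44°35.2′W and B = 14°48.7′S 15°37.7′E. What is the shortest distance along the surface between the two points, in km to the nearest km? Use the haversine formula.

In radians: φ₁ = -0.4974, φ₂ = -0.2585, Δλ = 60.215° = 1.0510 rad.
Haversine: a = sin²(Δφ/2) + cos φ₁ cos φ₂ sin²(Δλ/2) = 0.0142 + (0.8788)(0.9668)(0.2516) = 0.22799.
Central angle c = 2·arcsin(√a) = 0.99557 rad.
Distance = R·c = 6371 × 0.9956 ≈ 6343 km.

6343 km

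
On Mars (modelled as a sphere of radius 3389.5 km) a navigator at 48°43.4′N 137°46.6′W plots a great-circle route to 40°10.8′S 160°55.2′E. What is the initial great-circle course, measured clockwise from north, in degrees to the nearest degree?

Δλ = -61.303° = -1.0699 rad.
y = sin Δλ · cos φ₂ = (-0.8772)(0.7640) = -0.6702
x = cos φ₁ sin φ₂ − sin φ₁ cos φ₂ cos Δλ = (0.6597)(-0.6452) − (0.7515)(0.7640)(0.4802) = -0.7013
θ = atan2(y, x) = -136.30°; adding 360° gives 224°.

224°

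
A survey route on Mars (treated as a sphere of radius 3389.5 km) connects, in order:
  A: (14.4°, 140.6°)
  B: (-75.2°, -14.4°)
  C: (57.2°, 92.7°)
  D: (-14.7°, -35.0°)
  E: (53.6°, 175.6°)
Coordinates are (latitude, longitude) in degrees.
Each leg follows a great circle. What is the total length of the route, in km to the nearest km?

Leg A→B: central angle 2.0541 rad, distance 6962.3 km.
Leg B→C: central angle 2.5932 rad, distance 8789.7 km.
Leg C→D: central angle 2.1338 rad, distance 7232.5 km.
Leg D→E: central angle 2.3438 rad, distance 7944.4 km.
Total: 6962.3 + 8789.7 + 7232.5 + 7944.4 ≈ 30929 km.

30929 km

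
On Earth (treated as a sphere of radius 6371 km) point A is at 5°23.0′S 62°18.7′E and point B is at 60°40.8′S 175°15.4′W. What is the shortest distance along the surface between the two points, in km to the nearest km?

11158 km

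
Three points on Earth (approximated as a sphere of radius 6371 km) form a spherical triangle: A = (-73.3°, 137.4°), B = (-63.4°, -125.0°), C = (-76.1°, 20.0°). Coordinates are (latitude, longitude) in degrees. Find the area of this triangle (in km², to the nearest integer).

5477761 km²

Side lengths (central angles): a = 0.6764, b = 0.4556, c = 0.5746 rad; semiperimeter s = 0.8533.
By l'Huilier's theorem, tan(E/4) = √[tan(s/2) tan((s−a)/2) tan((s−b)/2) tan((s−c)/2)], giving spherical excess E = 0.1350 rad.
Area = E·R² = 0.1350 × (6371)² ≈ 5477761 km².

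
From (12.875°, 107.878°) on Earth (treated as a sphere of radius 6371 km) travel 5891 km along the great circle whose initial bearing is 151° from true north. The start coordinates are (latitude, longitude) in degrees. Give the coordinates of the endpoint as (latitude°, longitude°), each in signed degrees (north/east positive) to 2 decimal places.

-33.13°, 135.41°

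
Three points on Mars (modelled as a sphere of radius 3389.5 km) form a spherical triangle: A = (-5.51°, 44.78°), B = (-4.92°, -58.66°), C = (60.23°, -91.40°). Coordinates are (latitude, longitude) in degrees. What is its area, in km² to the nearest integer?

Side lengths (central angles): a = 1.2221, b = 2.0263, c = 1.7949 rad; semiperimeter s = 2.5217.
By l'Huilier's theorem, tan(E/4) = √[tan(s/2) tan((s−a)/2) tan((s−b)/2) tan((s−c)/2)], giving spherical excess E = 1.7824 rad.
Area = E·R² = 1.7824 × (3389.5)² ≈ 20477578 km².

20477578 km²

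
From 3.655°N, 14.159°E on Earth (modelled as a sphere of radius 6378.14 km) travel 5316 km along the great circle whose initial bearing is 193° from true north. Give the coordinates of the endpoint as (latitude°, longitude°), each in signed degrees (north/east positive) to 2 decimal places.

-42.61°, 1.08°

Angular distance δ = d/R = 5316/6378.14 = 0.83347 rad; initial bearing θ = 3.3685 rad.
sin φ₂ = sin φ₁ cos δ + cos φ₁ sin δ cos θ = (0.0637)(0.6723) + (0.9980)(0.7403)(-0.9744) = -0.6770, so φ₂ = -42.61°.
Δλ = atan2(sin θ sin δ cos φ₁, cos δ − sin φ₁ sin φ₂) = atan2(-0.1662, 0.7155) = -13.077°.
λ₂ = 14.159° − 13.077° = 1.08°.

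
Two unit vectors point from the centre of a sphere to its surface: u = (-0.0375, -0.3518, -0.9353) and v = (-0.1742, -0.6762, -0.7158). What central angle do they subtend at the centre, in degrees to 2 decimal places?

u·v = 0.9139; |u| = 1.0000, |v| = 1.0000.
cos θ = (u·v)/(|u||v|) = 0.9139, so θ = 23.94°.

23.94°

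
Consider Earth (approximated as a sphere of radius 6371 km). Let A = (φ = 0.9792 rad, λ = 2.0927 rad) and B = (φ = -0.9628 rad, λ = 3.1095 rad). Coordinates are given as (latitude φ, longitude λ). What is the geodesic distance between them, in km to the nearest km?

13445 km

Let φ₁ = 0.9792 rad, φ₂ = -0.9628 rad, and Δλ = 1.0168 rad.
cos c = sin φ₁ sin φ₂ + cos φ₁ cos φ₂ cos Δλ = (0.8301)(-0.8208) + (0.5577)(0.5712)(0.5261) = -0.51371,
so c = arccos(-0.51371) = 2.11030 rad.
Distance = R·c = 6371 × 2.1103 ≈ 13445 km.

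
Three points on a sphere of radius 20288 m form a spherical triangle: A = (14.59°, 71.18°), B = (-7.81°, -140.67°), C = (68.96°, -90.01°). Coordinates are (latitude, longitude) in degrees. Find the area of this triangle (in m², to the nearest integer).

Side lengths (central angles): a = 1.4720, b = 1.6647, c = 2.5842 rad; semiperimeter s = 2.8605.
By l'Huilier's theorem, tan(E/4) = √[tan(s/2) tan((s−a)/2) tan((s−b)/2) tan((s−c)/2)], giving spherical excess E = 2.5645 rad.
Area = E·R² = 2.5645 × (20288)² ≈ 1055546456 m².

1055546456 m²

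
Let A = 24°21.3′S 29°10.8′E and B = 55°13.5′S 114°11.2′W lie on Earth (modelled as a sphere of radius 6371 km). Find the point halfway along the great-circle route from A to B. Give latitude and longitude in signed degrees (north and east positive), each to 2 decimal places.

-65.32°, -7.72°

Central angle δ = 1.6491 rad. Interpolating on the sphere with fraction f = 0.5:
P = [sin((1−f)δ)·A + sin(fδ)·B] / sin δ = 0.7365·A + 0.7365·B in Cartesian coordinates,
giving P = (0.4137, -0.0561, -0.9087), i.e. latitude -65.32°, longitude -7.72°.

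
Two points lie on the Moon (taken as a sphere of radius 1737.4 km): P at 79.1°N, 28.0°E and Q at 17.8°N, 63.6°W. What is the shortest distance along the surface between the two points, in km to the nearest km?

With latitudes φ₁ = 79.100°, φ₂ = 17.800° and longitude difference Δλ = -91.600°:
cos c = sin φ₁ sin φ₂ + cos φ₁ cos φ₂ cos Δλ = (0.9820)(0.3057) + (0.1891)(0.9521)(-0.0279) = 0.29515,
so c = arccos(0.29515) = 1.27118 rad.
Distance = R·c = 1737.4 × 1.2712 ≈ 2209 km.

2209 km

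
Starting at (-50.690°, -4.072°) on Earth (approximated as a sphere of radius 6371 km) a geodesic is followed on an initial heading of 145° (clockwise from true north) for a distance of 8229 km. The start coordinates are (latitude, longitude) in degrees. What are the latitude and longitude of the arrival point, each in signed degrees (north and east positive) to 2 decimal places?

-45.40°, 124.18°

Angular distance δ = d/R = 8229/6371 = 1.29163 rad; initial bearing θ = 2.5307 rad.
sin φ₂ = sin φ₁ cos δ + cos φ₁ sin δ cos θ = (-0.7737)(0.2756) + (0.6335)(0.9613)(-0.8192) = -0.7121, so φ₂ = -45.40°.
Δλ = atan2(sin θ sin δ cos φ₁, cos δ − sin φ₁ sin φ₂) = atan2(0.3493, -0.2754) = 128.252°.
λ₂ = -4.072° + 128.252° = 124.18°.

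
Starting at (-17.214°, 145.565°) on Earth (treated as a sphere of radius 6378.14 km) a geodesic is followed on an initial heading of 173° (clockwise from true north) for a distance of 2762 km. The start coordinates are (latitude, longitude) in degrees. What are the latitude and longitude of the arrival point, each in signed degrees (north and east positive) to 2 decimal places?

-41.80°, 149.50°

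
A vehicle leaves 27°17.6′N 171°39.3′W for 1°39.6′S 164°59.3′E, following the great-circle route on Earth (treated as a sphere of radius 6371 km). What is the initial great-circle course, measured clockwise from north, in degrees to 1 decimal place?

221.6°

Δλ = -23.357° = -0.4077 rad.
y = sin Δλ · cos φ₂ = (-0.3965)(0.9996) = -0.3963
x = cos φ₁ sin φ₂ − sin φ₁ cos φ₂ cos Δλ = (0.8887)(-0.0290) − (0.4585)(0.9996)(0.9181) = -0.4465
θ = atan2(y, x) = -138.41°; adding 360° gives 221.6°.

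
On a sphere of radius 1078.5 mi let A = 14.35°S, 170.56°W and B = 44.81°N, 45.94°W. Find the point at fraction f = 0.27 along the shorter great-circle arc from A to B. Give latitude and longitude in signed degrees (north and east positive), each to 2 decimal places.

9.92°, -147.14°

Central angle δ = 2.1714 rad. Interpolating on the sphere with fraction f = 0.27:
P = [sin((1−f)δ)·A + sin(fδ)·B] / sin δ = 1.2120·A + 0.6706·B in Cartesian coordinates,
giving P = (-0.8274, -0.5345, 0.1722), i.e. latitude 9.92°, longitude -147.14°.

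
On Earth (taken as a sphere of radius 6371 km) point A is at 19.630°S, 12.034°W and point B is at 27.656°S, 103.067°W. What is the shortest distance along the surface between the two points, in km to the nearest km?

With latitudes φ₁ = -19.630°, φ₂ = -27.656° and longitude difference Δλ = -91.033°:
cos c = sin φ₁ sin φ₂ + cos φ₁ cos φ₂ cos Δλ = (-0.3359)(-0.4642) + (0.9419)(0.8858)(-0.0180) = 0.14089,
so c = arccos(0.14089) = 1.42943 rad.
Distance = R·c = 6371 × 1.4294 ≈ 9107 km.

9107 km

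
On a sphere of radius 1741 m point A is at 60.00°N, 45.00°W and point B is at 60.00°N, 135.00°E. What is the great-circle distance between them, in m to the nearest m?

With latitudes φ₁ = 60.000°, φ₂ = 60.000° and longitude difference Δλ = -180.000°:
Haversine: a = sin²(Δφ/2) + cos φ₁ cos φ₂ sin²(Δλ/2) = 0.0000 + (0.5000)(0.5000)(1.0000) = 0.25000.
Central angle c = 2·arcsin(√a) = 1.04720 rad.
Distance = R·c = 1741 × 1.0472 ≈ 1823 m.

1823 m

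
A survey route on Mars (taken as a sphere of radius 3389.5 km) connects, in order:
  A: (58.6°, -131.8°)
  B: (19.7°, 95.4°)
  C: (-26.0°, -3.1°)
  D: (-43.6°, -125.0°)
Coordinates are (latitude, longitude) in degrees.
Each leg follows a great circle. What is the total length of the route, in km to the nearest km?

17205 km

Leg A→B: central angle 1.6164 rad, distance 5478.7 km.
Leg B→C: central angle 1.8471 rad, distance 6260.9 km.
Leg C→D: central angle 1.6124 rad, distance 5465.4 km.
Total: 5478.7 + 6260.9 + 5465.4 ≈ 17205 km.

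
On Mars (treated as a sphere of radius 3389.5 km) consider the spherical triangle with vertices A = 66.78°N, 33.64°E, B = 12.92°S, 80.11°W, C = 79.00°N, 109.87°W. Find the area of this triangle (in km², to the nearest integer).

Side lengths (central angles): a = 1.6289, b = 0.5705, c = 1.9393 rad; semiperimeter s = 2.0693.
By l'Huilier's theorem, tan(E/4) = √[tan(s/2) tan((s−a)/2) tan((s−b)/2) tan((s−c)/2)], giving spherical excess E = 0.5998 rad.
Area = E·R² = 0.5998 × (3389.5)² ≈ 6890558 km².

6890558 km²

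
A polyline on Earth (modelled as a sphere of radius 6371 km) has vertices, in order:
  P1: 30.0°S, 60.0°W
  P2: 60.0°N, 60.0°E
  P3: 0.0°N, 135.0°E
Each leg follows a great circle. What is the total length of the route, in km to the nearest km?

Leg P1→P2: central angle 2.2777 rad, distance 14511.5 km.
Leg P2→P3: central angle 1.4410 rad, distance 9180.8 km.
Total: 14511.5 + 9180.8 ≈ 23692 km.

23692 km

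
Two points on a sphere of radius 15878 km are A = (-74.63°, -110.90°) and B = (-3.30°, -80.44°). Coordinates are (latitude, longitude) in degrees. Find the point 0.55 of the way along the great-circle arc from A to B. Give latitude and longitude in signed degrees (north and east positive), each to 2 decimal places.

Central angle δ = 1.2833 rad. Interpolating on the sphere with fraction f = 0.55:
P = [sin((1−f)δ)·A + sin(fδ)·B] / sin δ = 0.5693·A + 0.6764·B in Cartesian coordinates,
giving P = (0.0583, -0.8069, -0.5878), i.e. latitude -36.00°, longitude -85.87°.

-36.00°, -85.87°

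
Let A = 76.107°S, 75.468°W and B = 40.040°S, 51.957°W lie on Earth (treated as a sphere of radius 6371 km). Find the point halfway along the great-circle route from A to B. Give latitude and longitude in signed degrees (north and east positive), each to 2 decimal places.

-58.47°, -57.51°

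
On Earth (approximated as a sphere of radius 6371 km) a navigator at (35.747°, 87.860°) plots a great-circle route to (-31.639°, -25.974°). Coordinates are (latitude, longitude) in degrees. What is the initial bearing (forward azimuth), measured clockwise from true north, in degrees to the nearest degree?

Δλ = -113.834° = -1.9868 rad.
y = sin Δλ · cos φ₂ = (-0.9147)(0.8514) = -0.7788
x = cos φ₁ sin φ₂ − sin φ₁ cos φ₂ cos Δλ = (0.8116)(-0.5246) − (0.5842)(0.8514)(-0.4041) = -0.2248
θ = atan2(y, x) = -106.10°; adding 360° gives 254°.

254°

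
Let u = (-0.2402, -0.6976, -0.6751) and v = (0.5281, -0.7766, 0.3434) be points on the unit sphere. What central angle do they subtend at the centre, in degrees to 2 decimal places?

79.45°

u·v = 0.1831; |u| = 1.0001, |v| = 1.0000.
cos θ = (u·v)/(|u||v|) = 0.1831, so θ = 79.45°.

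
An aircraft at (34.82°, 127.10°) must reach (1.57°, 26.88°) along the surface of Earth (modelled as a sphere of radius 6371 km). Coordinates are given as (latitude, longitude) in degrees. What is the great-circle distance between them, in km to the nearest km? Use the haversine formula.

10838 km

Let φ₁ = 0.6077 rad, φ₂ = 0.0274 rad, and Δλ = -1.7492 rad.
Haversine: a = sin²(Δφ/2) + cos φ₁ cos φ₂ sin²(Δλ/2) = 0.0819 + (0.8209)(0.9996)(0.5887) = 0.56498.
Central angle c = 2·arcsin(√a) = 1.70113 rad.
Distance = R·c = 6371 × 1.7011 ≈ 10838 km.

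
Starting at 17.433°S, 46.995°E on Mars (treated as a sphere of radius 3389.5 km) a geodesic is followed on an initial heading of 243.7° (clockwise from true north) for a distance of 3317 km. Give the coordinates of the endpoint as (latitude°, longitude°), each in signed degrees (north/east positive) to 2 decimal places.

-31.20°, -13.41°

Angular distance δ = d/R = 3317/3389.5 = 0.97861 rad; initial bearing θ = 4.2534 rad.
sin φ₂ = sin φ₁ cos δ + cos φ₁ sin δ cos θ = (-0.2996)(0.5582) + (0.9541)(0.8297)(-0.4431) = -0.5180, so φ₂ = -31.20°.
Δλ = atan2(sin θ sin δ cos φ₁, cos δ − sin φ₁ sin φ₂) = atan2(-0.7097, 0.4030) = -60.409°.
λ₂ = 46.995° − 60.409° = -13.41°.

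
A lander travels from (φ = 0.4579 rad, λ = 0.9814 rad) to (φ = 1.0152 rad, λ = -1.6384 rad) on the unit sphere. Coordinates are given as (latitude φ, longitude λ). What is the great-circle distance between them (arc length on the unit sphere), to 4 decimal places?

Let φ₁ = 0.4579 rad, φ₂ = 1.0152 rad, and Δλ = -2.6198 rad.
cos c = sin φ₁ sin φ₂ + cos φ₁ cos φ₂ cos Δλ = (0.4421)(0.8496) + (0.8970)(0.5275)(-0.8669) = -0.03458,
so c = arccos(-0.03458) = 1.60539 rad.
On the unit sphere the arc length equals the central angle: 1.6054.

1.6054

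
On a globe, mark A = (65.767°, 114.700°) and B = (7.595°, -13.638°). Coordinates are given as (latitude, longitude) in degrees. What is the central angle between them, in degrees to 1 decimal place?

97.6°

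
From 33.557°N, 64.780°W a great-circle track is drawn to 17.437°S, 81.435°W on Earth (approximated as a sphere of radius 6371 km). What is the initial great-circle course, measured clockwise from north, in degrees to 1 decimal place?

199.9°

With φ₁ = 0.5857, φ₂ = -0.3043, Δλ = -0.2907 rad, the forward-azimuth formula gives
θ = atan2( sin Δλ cos φ₂ , cos φ₁ sin φ₂ − sin φ₁ cos φ₂ cos Δλ ) = atan2(-0.2734, -0.7550) = -160.09°.
Adding 360° brings this into [0°, 360°): 199.9°.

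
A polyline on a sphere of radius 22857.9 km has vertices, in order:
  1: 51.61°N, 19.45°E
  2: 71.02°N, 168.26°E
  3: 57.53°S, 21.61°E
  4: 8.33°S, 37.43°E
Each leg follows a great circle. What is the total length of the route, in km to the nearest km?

Leg 1→2: central angle 0.9662 rad, distance 22086.0 km.
Leg 2→3: central angle 2.8043 rad, distance 64100.7 km.
Leg 3→4: central angle 0.8850 rad, distance 20228.9 km.
Total: 22086.0 + 64100.7 + 20228.9 ≈ 106416 km.

106416 km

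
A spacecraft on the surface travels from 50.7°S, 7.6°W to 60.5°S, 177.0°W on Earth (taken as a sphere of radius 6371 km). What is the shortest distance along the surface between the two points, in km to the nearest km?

7614 km

In radians: φ₁ = -0.8849, φ₂ = -1.0559, Δλ = -169.400° = -2.9566 rad.
cos c = sin φ₁ sin φ₂ + cos φ₁ cos φ₂ cos Δλ = (-0.7738)(-0.8704) + (0.6334)(0.4924)(-0.9829) = 0.36695,
so c = arccos(0.36695) = 1.19507 rad.
Distance = R·c = 6371 × 1.1951 ≈ 7614 km.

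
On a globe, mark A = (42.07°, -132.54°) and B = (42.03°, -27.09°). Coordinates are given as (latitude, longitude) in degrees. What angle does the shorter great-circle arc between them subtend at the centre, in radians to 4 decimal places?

1.2643 rad

In radians: φ₁ = 0.7343, φ₂ = 0.7336, Δλ = 105.450° = 1.8404 rad.
Haversine: a = sin²(Δφ/2) + cos φ₁ cos φ₂ sin²(Δλ/2) = 0.0000 + (0.7423)(0.7428)(0.6332) = 0.34914.
Central angle c = 2·arcsin(√a) = 1.26431 rad.
So the angular separation is 1.2643 rad.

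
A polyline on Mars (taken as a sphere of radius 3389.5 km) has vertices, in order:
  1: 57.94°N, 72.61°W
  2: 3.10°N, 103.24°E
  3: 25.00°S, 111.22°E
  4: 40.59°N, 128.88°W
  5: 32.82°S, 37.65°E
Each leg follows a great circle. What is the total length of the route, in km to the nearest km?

Leg 1→2: central angle 2.0747 rad, distance 7032.0 km.
Leg 2→3: central angle 0.5087 rad, distance 1724.3 km.
Leg 3→4: central angle 2.2371 rad, distance 7582.5 km.
Leg 4→5: central angle 2.9098 rad, distance 9862.9 km.
Total: 7032.0 + 1724.3 + 7582.5 + 9862.9 ≈ 26202 km.

26202 km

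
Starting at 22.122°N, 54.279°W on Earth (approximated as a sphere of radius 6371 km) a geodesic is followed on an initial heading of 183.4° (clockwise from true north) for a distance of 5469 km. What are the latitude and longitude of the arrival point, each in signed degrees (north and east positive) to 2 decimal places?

-26.98°, -57.17°

Angular distance δ = d/R = 5469/6371 = 0.85842 rad; initial bearing θ = 3.2009 rad.
sin φ₂ = sin φ₁ cos δ + cos φ₁ sin δ cos θ = (0.3766)(0.6536) + (0.9264)(0.7568)(-0.9982) = -0.4537, so φ₂ = -26.98°.
Δλ = atan2(sin θ sin δ cos φ₁, cos δ − sin φ₁ sin φ₂) = atan2(-0.0416, 0.8245) = -2.887°.
λ₂ = -54.279° − 2.887° = -57.17°.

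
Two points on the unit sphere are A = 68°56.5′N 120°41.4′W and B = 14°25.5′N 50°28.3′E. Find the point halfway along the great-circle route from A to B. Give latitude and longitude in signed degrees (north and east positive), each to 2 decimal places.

The central angle between A and B is δ = 1.6824 rad.
With f = 0.5, the slerp weights are sin((1−f)δ)/sin δ = 0.7501 and sin(fδ)/sin δ = 0.7501.
Weighted sum of the unit vectors: (0.7501)·(-0.1834,-0.3090,0.9332) + (0.7501)·(0.6164,0.7470,0.2491) = (0.3248, 0.3286, 0.8869).
Converting back: φ = atan2(z, √(x²+y²)) = 62.48°, λ = atan2(y, x) = 45.33°.

62.48°, 45.33°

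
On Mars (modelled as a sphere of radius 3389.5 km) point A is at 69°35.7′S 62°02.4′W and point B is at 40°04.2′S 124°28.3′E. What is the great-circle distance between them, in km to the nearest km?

4155 km

In radians: φ₁ = -1.2147, φ₂ = -0.6994, Δλ = -173.488° = -3.0279 rad.
Haversine: a = sin²(Δφ/2) + cos φ₁ cos φ₂ sin²(Δλ/2) = 0.0649 + (0.3487)(0.7653)(0.9968) = 0.33088.
Central angle c = 2·arcsin(√a) = 1.22575 rad.
Distance = R·c = 3389.5 × 1.2257 ≈ 4155 km.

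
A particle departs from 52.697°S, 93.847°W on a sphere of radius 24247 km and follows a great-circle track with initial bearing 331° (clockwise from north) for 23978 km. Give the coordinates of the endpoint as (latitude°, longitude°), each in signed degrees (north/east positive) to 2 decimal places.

Angular distance δ = d/R = 23978/24247 = 0.98891 rad; initial bearing θ = 5.7770 rad.
sin φ₂ = sin φ₁ cos δ + cos φ₁ sin δ cos θ = (-0.7954)(0.5496) + (0.6060)(0.8354)(0.8746) = 0.0056, so φ₂ = 0.32°.
Δλ = atan2(sin θ sin δ cos φ₁, cos δ − sin φ₁ sin φ₂) = atan2(-0.2455, 0.5541) = -23.893°.
λ₂ = -93.847° − 23.893° = -117.74°.

0.32°, -117.74°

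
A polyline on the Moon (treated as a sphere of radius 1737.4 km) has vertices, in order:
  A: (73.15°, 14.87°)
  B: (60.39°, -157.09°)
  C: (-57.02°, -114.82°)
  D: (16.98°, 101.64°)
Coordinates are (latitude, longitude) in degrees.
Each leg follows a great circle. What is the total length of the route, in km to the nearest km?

9096 km

Leg A→B: central angle 0.8089 rad, distance 1405.4 km.
Leg B→C: central angle 2.1297 rad, distance 3700.2 km.
Leg C→D: central angle 2.2965 rad, distance 3990.0 km.
Total: 1405.4 + 3700.2 + 3990.0 ≈ 9096 km.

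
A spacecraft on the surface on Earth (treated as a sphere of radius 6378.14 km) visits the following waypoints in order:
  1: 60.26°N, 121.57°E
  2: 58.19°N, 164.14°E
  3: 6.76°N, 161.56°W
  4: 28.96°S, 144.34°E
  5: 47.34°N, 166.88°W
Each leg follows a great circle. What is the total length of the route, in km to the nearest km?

Leg 1→2: central angle 0.3752 rad, distance 2393.1 km.
Leg 2→3: central angle 1.0093 rad, distance 6437.5 km.
Leg 3→4: central angle 1.1012 rad, distance 7023.9 km.
Leg 4→5: central angle 1.5362 rad, distance 9797.9 km.
Total: 2393.1 + 6437.5 + 7023.9 + 9797.9 ≈ 25652 km.

25652 km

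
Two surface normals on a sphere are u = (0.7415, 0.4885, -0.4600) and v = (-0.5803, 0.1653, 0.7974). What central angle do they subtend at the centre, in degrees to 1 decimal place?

u·v = -0.7163; |u| = 1.0000, |v| = 1.0000.
cos θ = (u·v)/(|u||v|) = -0.7164, so θ = 135.8°.

135.8°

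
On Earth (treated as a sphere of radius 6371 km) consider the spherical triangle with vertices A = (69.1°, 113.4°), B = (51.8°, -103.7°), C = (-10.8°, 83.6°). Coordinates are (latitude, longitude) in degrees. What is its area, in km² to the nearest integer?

3445639 km²

Side lengths (central angles): a = 2.4185, b = 1.4414, c = 0.9786 rad; semiperimeter s = 2.4193.
By l'Huilier's theorem, tan(E/4) = √[tan(s/2) tan((s−a)/2) tan((s−b)/2) tan((s−c)/2)], giving spherical excess E = 0.0849 rad.
Area = E·R² = 0.0849 × (6371)² ≈ 3445639 km².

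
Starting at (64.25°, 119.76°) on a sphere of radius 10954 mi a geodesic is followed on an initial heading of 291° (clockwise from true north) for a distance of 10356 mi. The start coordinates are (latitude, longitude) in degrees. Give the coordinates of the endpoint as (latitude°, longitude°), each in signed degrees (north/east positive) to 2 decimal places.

40.81°, 29.20°

Angular distance δ = d/R = 10356/10954 = 0.94541 rad; initial bearing θ = 5.0789 rad.
sin φ₂ = sin φ₁ cos δ + cos φ₁ sin δ cos θ = (0.9007)(0.5854) + (0.4344)(0.8107)(0.3584) = 0.6535, so φ₂ = 40.81°.
Δλ = atan2(sin θ sin δ cos φ₁, cos δ − sin φ₁ sin φ₂) = atan2(-0.3288, -0.0032) = -90.557°.
λ₂ = 119.760° − 90.557° = 29.20°.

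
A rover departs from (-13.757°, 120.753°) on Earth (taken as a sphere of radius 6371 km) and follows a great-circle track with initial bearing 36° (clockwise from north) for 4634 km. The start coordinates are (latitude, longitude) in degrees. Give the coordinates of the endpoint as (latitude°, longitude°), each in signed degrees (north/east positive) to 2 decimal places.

20.17°, 145.36°

Angular distance δ = d/R = 4634/6371 = 0.72736 rad; initial bearing θ = 0.6283 rad.
sin φ₂ = sin φ₁ cos δ + cos φ₁ sin δ cos θ = (-0.2378)(0.7469) + (0.9713)(0.6649)(0.8090) = 0.3449, so φ₂ = 20.17°.
Δλ = atan2(sin θ sin δ cos φ₁, cos δ − sin φ₁ sin φ₂) = atan2(0.3796, 0.8289) = 24.605°.
λ₂ = 120.753° + 24.605° = 145.36°.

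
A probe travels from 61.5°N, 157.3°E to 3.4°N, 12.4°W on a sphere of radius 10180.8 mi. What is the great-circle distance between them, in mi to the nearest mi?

With latitudes φ₁ = 61.500°, φ₂ = 3.400° and longitude difference Δλ = -169.700°:
cos c = sin φ₁ sin φ₂ + cos φ₁ cos φ₂ cos Δλ = (0.8788)(0.0593) + (0.4772)(0.9982)(-0.9839) = -0.41652,
so c = arccos(-0.41652) = 2.00041 rad.
Distance = R·c = 10180.8 × 2.0004 ≈ 20366 mi.

20366 mi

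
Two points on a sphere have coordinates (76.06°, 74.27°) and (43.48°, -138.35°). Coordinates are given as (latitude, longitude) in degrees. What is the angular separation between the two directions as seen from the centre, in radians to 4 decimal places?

1.0232 rad

In radians: φ₁ = 1.3275, φ₂ = 0.7589, Δλ = 147.380° = 2.5723 rad.
cos c = sin φ₁ sin φ₂ + cos φ₁ cos φ₂ cos Δλ = (0.9705)(0.6881) + (0.2409)(0.7256)(-0.8423) = 0.52060,
so c = arccos(0.52060) = 1.02324 rad.
So the angular separation is 1.0232 rad.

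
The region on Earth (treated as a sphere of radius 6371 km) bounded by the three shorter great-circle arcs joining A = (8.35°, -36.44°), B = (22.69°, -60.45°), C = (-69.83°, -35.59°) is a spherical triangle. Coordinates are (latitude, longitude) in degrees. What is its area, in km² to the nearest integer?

14546821 km²

Side lengths (central angles): a = 1.6443, b = 1.3645, c = 0.4738 rad; semiperimeter s = 1.7413.
By l'Huilier's theorem, tan(E/4) = √[tan(s/2) tan((s−a)/2) tan((s−b)/2) tan((s−c)/2)], giving spherical excess E = 0.3584 rad.
Area = E·R² = 0.3584 × (6371)² ≈ 14546821 km².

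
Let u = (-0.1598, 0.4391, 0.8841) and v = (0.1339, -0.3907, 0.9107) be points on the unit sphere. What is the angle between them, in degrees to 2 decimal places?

52.25°

u·v = 0.6122; |u| = 1.0000, |v| = 1.0000.
cos θ = (u·v)/(|u||v|) = 0.6122, so θ = 52.25°.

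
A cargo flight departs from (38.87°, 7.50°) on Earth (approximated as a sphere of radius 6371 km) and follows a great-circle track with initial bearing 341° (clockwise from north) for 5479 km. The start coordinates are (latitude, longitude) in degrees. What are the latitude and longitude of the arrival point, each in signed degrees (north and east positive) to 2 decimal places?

75.31°, -69.21°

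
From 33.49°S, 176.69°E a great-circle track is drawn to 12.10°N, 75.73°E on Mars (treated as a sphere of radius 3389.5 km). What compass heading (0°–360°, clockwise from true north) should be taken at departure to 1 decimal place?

274.3°

With φ₁ = -0.5845, φ₂ = 0.2112, Δλ = -1.7621 rad, the forward-azimuth formula gives
θ = atan2( sin Δλ cos φ₂ , cos φ₁ sin φ₂ − sin φ₁ cos φ₂ cos Δλ ) = atan2(-0.9599, 0.0722) = -85.70°.
Adding 360° brings this into [0°, 360°): 274.3°.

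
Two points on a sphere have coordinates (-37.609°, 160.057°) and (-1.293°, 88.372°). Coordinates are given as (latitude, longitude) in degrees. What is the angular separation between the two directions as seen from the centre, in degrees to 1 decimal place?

In radians: φ₁ = -0.6564, φ₂ = -0.0226, Δλ = -71.685° = -1.2511 rad.
Haversine: a = sin²(Δφ/2) + cos φ₁ cos φ₂ sin²(Δλ/2) = 0.0971 + (0.7922)(0.9997)(0.3429) = 0.36868.
Central angle c = 2·arcsin(√a) = 1.30503 rad.
So the angular separation is 74.8°.

74.8°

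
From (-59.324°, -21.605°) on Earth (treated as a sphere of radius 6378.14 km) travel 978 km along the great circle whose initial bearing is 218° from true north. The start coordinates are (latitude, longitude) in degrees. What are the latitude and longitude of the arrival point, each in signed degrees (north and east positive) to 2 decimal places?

-65.70°, -34.81°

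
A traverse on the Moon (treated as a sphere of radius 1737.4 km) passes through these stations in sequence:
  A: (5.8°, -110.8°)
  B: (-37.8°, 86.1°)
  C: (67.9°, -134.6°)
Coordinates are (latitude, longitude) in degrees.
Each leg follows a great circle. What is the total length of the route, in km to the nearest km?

8702 km

Leg A→B: central angle 2.5220 rad, distance 4381.7 km.
Leg B→C: central angle 2.4869 rad, distance 4320.8 km.
Total: 4381.7 + 4320.8 ≈ 8702 km.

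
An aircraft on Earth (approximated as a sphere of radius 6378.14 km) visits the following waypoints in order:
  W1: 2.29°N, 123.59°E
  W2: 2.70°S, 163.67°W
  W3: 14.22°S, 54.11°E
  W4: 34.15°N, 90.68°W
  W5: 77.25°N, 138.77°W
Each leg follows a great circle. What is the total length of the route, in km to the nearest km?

44781 km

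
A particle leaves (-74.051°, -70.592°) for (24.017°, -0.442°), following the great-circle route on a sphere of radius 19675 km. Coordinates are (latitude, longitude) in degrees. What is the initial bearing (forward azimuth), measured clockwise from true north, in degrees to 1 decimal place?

64.5°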